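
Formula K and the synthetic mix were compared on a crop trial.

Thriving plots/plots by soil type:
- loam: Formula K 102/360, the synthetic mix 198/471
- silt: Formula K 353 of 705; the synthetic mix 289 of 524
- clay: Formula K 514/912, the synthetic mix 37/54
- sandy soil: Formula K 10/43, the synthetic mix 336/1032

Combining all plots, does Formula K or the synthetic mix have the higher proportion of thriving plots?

Formula K

Loam: Formula K 102/360 = 28.3%, the synthetic mix 198/471 = 42.0% → the synthetic mix
Silt: Formula K 353/705 = 50.1%, the synthetic mix 289/524 = 55.2% → the synthetic mix
Clay: Formula K 514/912 = 56.4%, the synthetic mix 37/54 = 68.5% → the synthetic mix
Sandy soil: Formula K 10/43 = 23.3%, the synthetic mix 336/1032 = 32.6% → the synthetic mix
Overall: Formula K 979/2020 = 48.5%, the synthetic mix 860/2081 = 41.3% → Formula K
(The synthetic mix wins every soil group but Formula K wins overall — the synthetic mix's plots skew toward the low-rate sandy soil group.)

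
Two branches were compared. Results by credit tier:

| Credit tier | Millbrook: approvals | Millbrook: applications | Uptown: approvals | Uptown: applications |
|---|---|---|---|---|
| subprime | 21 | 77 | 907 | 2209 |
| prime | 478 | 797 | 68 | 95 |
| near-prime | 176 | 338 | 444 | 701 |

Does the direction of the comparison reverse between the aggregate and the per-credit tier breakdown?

Yes

Subprime: Millbrook 21/77 = 27.3%, Uptown 907/2209 = 41.1% → Uptown
Prime: Millbrook 478/797 = 60.0%, Uptown 68/95 = 71.6% → Uptown
Near-prime: Millbrook 176/338 = 52.1%, Uptown 444/701 = 63.3% → Uptown
Overall: Millbrook 675/1212 = 55.7%, Uptown 1419/3005 = 47.2% → Millbrook
Uptown wins each credit group but Millbrook wins overall — the comparison reverses. Uptown's applications skew toward subprime, which has a lower base rate.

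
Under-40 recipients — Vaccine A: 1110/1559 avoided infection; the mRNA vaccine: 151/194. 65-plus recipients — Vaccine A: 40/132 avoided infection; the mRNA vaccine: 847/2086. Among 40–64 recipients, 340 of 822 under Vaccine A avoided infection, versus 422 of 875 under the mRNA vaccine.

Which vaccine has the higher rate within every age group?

Under-40: Vaccine A 1110/1559 = 71.2%, the mRNA vaccine 151/194 = 77.8% → the mRNA vaccine
65-plus: Vaccine A 40/132 = 30.3%, the mRNA vaccine 847/2086 = 40.6% → the mRNA vaccine
40–64: Vaccine A 340/822 = 41.4%, the mRNA vaccine 422/875 = 48.2% → the mRNA vaccine
The mRNA vaccine has the higher rate in all 3 groups.

the mRNA vaccine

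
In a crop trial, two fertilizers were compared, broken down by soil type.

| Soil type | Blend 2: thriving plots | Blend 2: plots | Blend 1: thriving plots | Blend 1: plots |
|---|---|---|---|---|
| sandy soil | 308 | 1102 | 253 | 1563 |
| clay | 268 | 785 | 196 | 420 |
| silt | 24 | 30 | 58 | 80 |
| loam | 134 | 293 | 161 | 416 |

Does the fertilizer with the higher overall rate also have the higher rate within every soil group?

Sandy soil: Blend 2 308/1102 = 27.9%, Blend 1 253/1563 = 16.2% → Blend 2
Clay: Blend 2 268/785 = 34.1%, Blend 1 196/420 = 46.7% → Blend 1
Silt: Blend 2 24/30 = 80.0%, Blend 1 58/80 = 72.5% → Blend 2
Loam: Blend 2 134/293 = 45.7%, Blend 1 161/416 = 38.7% → Blend 2
Overall: Blend 2 734/2210 = 33.2%, Blend 1 668/2479 = 26.9% → Blend 2
Neither sweeps: Blend 2 wins 3 of 4 groups, Blend 1 wins 1. Blend 2 wins overall but not every group — no Simpson reversal.

No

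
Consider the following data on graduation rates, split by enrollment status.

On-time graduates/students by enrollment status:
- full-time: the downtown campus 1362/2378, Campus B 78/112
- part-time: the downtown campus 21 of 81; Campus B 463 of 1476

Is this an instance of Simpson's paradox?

Full-time: the downtown campus 1362/2378 = 57.3%, Campus B 78/112 = 69.6% → Campus B
Part-time: the downtown campus 21/81 = 25.9%, Campus B 463/1476 = 31.4% → Campus B
Overall: the downtown campus 1383/2459 = 56.2%, Campus B 541/1588 = 34.1% → the downtown campus
Campus B wins each enrollment group but the downtown campus wins overall — the comparison reverses. Campus B's students skew toward part-time, which has a lower base rate.

Yes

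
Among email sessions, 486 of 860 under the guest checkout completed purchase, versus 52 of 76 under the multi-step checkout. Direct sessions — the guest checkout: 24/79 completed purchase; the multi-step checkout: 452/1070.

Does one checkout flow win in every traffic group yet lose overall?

Yes

Email: the guest checkout 486/860 = 56.5%, the multi-step checkout 52/76 = 68.4% → the multi-step checkout
Direct: the guest checkout 24/79 = 30.4%, the multi-step checkout 452/1070 = 42.2% → the multi-step checkout
Overall: the guest checkout 510/939 = 54.3%, the multi-step checkout 504/1146 = 44.0% → the guest checkout
The multi-step checkout wins each traffic group but the guest checkout wins overall — the comparison reverses. The multi-step checkout's sessions skew toward direct, which has a lower base rate.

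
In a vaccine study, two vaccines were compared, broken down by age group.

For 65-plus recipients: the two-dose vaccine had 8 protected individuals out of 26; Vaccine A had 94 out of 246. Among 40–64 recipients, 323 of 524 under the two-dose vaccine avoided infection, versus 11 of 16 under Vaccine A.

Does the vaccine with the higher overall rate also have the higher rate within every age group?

65-plus: the two-dose vaccine 8/26 = 30.8%, Vaccine A 94/246 = 38.2% → Vaccine A
40–64: the two-dose vaccine 323/524 = 61.6%, Vaccine A 11/16 = 68.8% → Vaccine A
Overall: the two-dose vaccine 331/550 = 60.2%, Vaccine A 105/262 = 40.1% → the two-dose vaccine
Vaccine A wins each age group but the two-dose vaccine wins overall — the comparison reverses. Vaccine A's recipients skew toward 65-plus, which has a lower base rate.

No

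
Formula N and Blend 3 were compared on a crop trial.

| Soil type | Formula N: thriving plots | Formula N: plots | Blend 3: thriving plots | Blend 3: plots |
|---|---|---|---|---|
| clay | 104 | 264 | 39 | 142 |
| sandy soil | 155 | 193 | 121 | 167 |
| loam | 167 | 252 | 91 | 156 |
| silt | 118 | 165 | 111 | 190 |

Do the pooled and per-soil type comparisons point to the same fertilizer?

Clay: Formula N 104/264 = 39.4%, Blend 3 39/142 = 27.5% → Formula N
Sandy soil: Formula N 155/193 = 80.3%, Blend 3 121/167 = 72.5% → Formula N
Loam: Formula N 167/252 = 66.3%, Blend 3 91/156 = 58.3% → Formula N
Silt: Formula N 118/165 = 71.5%, Blend 3 111/190 = 58.4% → Formula N
Overall: Formula N 544/874 = 62.2%, Blend 3 362/655 = 55.3% → Formula N
Formula N wins overall and in every soil group — no reversal.

Yes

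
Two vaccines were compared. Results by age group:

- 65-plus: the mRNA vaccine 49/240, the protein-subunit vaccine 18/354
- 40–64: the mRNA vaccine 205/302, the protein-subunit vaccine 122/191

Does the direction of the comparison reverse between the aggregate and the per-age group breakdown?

65-plus: the mRNA vaccine 49/240 = 20.4%, the protein-subunit vaccine 18/354 = 5.1% → the mRNA vaccine
40–64: the mRNA vaccine 205/302 = 67.9%, the protein-subunit vaccine 122/191 = 63.9% → the mRNA vaccine
Overall: the mRNA vaccine 254/542 = 46.9%, the protein-subunit vaccine 140/545 = 25.7% → the mRNA vaccine
The mRNA vaccine wins overall and in every age group — no reversal.

No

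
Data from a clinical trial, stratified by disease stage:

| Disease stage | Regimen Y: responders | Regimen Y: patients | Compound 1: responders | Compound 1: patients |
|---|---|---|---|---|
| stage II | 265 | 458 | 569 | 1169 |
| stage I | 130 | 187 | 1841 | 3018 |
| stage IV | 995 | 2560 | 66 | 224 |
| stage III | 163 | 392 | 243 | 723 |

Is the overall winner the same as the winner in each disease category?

No

Stage II: Regimen Y 265/458 = 57.9%, Compound 1 569/1169 = 48.7% → Regimen Y
Stage I: Regimen Y 130/187 = 69.5%, Compound 1 1841/3018 = 61.0% → Regimen Y
Stage IV: Regimen Y 995/2560 = 38.9%, Compound 1 66/224 = 29.5% → Regimen Y
Stage III: Regimen Y 163/392 = 41.6%, Compound 1 243/723 = 33.6% → Regimen Y
Overall: Regimen Y 1553/3597 = 43.2%, Compound 1 2719/5134 = 53.0% → Compound 1
Regimen Y wins each disease group but Compound 1 wins overall — the comparison reverses. Regimen Y's patients skew toward stage IV, which has a lower base rate.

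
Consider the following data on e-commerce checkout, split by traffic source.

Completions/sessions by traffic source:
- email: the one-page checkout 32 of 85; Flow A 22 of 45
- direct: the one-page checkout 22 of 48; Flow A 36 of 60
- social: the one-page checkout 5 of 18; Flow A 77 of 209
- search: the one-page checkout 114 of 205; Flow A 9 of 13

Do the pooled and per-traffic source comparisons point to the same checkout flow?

No

Email: the one-page checkout 32/85 = 37.6%, Flow A 22/45 = 48.9% → Flow A
Direct: the one-page checkout 22/48 = 45.8%, Flow A 36/60 = 60.0% → Flow A
Social: the one-page checkout 5/18 = 27.8%, Flow A 77/209 = 36.8% → Flow A
Search: the one-page checkout 114/205 = 55.6%, Flow A 9/13 = 69.2% → Flow A
Overall: the one-page checkout 173/356 = 48.6%, Flow A 144/327 = 44.0% → the one-page checkout
Flow A wins each traffic group but the one-page checkout wins overall — the comparison reverses. Flow A's sessions skew toward social, which has a lower base rate.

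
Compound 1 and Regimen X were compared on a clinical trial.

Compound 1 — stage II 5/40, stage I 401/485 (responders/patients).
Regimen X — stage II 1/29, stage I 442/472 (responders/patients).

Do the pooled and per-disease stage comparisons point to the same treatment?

No

Stage II: Compound 1 5/40 = 12.5%, Regimen X 1/29 = 3.4% → Compound 1
Stage I: Compound 1 401/485 = 82.7%, Regimen X 442/472 = 93.6% → Regimen X
Overall: Compound 1 406/525 = 77.3%, Regimen X 443/501 = 88.4% → Regimen X
Neither sweeps: Compound 1 wins 1 of 2 groups, Regimen X wins 1. Regimen X wins overall but not every group — no Simpson reversal.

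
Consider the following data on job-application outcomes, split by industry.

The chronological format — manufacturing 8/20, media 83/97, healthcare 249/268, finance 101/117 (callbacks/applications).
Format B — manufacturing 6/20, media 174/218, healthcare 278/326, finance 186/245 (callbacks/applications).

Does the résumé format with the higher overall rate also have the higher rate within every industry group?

Yes

Manufacturing: the chronological format 8/20 = 40.0%, Format B 6/20 = 30.0% → the chronological format
Media: the chronological format 83/97 = 85.6%, Format B 174/218 = 79.8% → the chronological format
Healthcare: the chronological format 249/268 = 92.9%, Format B 278/326 = 85.3% → the chronological format
Finance: the chronological format 101/117 = 86.3%, Format B 186/245 = 75.9% → the chronological format
Overall: the chronological format 441/502 = 87.8%, Format B 644/809 = 79.6% → the chronological format
The chronological format wins overall and in every industry group — no reversal.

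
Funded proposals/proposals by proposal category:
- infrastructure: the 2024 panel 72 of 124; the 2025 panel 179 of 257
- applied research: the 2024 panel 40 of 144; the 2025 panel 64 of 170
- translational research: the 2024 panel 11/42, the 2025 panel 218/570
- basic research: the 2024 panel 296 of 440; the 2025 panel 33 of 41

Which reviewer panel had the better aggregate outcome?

the 2024 panel

Infrastructure: the 2024 panel 72/124 = 58.1%, the 2025 panel 179/257 = 69.6% → the 2025 panel
Applied research: the 2024 panel 40/144 = 27.8%, the 2025 panel 64/170 = 37.6% → the 2025 panel
Translational research: the 2024 panel 11/42 = 26.2%, the 2025 panel 218/570 = 38.2% → the 2025 panel
Basic research: the 2024 panel 296/440 = 67.3%, the 2025 panel 33/41 = 80.5% → the 2025 panel
Overall: the 2024 panel 419/750 = 55.9%, the 2025 panel 494/1038 = 47.6% → the 2024 panel
(The 2025 panel wins every proposal group but the 2024 panel wins overall — the 2025 panel's proposals skew toward the low-rate translational research group.)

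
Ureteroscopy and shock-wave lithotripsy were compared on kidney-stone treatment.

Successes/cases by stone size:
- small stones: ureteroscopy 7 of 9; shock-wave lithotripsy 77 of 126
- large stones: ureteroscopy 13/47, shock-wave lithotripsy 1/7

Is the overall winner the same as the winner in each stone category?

No

Small stones: ureteroscopy 7/9 = 77.8%, shock-wave lithotripsy 77/126 = 61.1% → ureteroscopy
Large stones: ureteroscopy 13/47 = 27.7%, shock-wave lithotripsy 1/7 = 14.3% → ureteroscopy
Overall: ureteroscopy 20/56 = 35.7%, shock-wave lithotripsy 78/133 = 58.6% → shock-wave lithotripsy
Ureteroscopy wins each stone group but shock-wave lithotripsy wins overall — the comparison reverses. Ureteroscopy's cases skew toward large stones, which has a lower base rate.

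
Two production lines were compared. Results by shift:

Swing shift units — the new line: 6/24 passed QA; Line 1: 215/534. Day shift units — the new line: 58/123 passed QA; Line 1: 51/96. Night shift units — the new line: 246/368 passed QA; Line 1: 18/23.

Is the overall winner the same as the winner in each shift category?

Swing shift: the new line 6/24 = 25.0%, Line 1 215/534 = 40.3% → Line 1
Day shift: the new line 58/123 = 47.2%, Line 1 51/96 = 53.1% → Line 1
Night shift: the new line 246/368 = 66.8%, Line 1 18/23 = 78.3% → Line 1
Overall: the new line 310/515 = 60.2%, Line 1 284/653 = 43.5% → the new line
Line 1 wins each shift group but the new line wins overall — the comparison reverses. Line 1's units skew toward swing shift, which has a lower base rate.

No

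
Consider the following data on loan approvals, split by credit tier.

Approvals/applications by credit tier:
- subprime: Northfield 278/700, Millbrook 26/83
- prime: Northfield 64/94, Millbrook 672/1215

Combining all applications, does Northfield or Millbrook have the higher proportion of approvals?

Subprime: Northfield 278/700 = 39.7%, Millbrook 26/83 = 31.3% → Northfield
Prime: Northfield 64/94 = 68.1%, Millbrook 672/1215 = 55.3% → Northfield
Overall: Northfield 342/794 = 43.1%, Millbrook 698/1298 = 53.8% → Millbrook
(Northfield wins every credit group but Millbrook wins overall — Northfield's applications skew toward the low-rate subprime group.)

Millbrook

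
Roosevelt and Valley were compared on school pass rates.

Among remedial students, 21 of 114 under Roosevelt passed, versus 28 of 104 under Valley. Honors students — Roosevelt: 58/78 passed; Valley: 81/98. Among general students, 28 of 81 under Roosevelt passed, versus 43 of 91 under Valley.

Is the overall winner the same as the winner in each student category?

Remedial: Roosevelt 21/114 = 18.4%, Valley 28/104 = 26.9% → Valley
Honors: Roosevelt 58/78 = 74.4%, Valley 81/98 = 82.7% → Valley
General: Roosevelt 28/81 = 34.6%, Valley 43/91 = 47.3% → Valley
Overall: Roosevelt 107/273 = 39.2%, Valley 152/293 = 51.9% → Valley
Valley wins overall and in every student group — no reversal.

Yes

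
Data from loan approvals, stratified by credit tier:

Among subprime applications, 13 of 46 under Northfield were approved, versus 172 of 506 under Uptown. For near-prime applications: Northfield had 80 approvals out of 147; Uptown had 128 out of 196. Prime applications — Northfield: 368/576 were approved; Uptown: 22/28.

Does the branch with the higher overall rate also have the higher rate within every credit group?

Subprime: Northfield 13/46 = 28.3%, Uptown 172/506 = 34.0% → Uptown
Near-prime: Northfield 80/147 = 54.4%, Uptown 128/196 = 65.3% → Uptown
Prime: Northfield 368/576 = 63.9%, Uptown 22/28 = 78.6% → Uptown
Overall: Northfield 461/769 = 59.9%, Uptown 322/730 = 44.1% → Northfield
Uptown wins each credit group but Northfield wins overall — the comparison reverses. Uptown's applications skew toward subprime, which has a lower base rate.

No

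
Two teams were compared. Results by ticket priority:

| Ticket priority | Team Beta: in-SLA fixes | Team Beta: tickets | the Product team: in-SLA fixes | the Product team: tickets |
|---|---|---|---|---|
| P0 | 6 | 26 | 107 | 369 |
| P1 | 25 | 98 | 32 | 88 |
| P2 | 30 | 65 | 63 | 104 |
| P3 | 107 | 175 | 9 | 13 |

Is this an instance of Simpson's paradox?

P0: Team Beta 6/26 = 23.1%, the Product team 107/369 = 29.0% → the Product team
P1: Team Beta 25/98 = 25.5%, the Product team 32/88 = 36.4% → the Product team
P2: Team Beta 30/65 = 46.2%, the Product team 63/104 = 60.6% → the Product team
P3: Team Beta 107/175 = 61.1%, the Product team 9/13 = 69.2% → the Product team
Overall: Team Beta 168/364 = 46.2%, the Product team 211/574 = 36.8% → Team Beta
The Product team wins each ticket group but Team Beta wins overall — the comparison reverses. The Product team's tickets skew toward P0, which has a lower base rate.

Yes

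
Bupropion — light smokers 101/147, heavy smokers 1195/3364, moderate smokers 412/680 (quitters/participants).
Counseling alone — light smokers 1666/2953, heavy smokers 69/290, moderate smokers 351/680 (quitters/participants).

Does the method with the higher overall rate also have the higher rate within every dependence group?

No

Light smokers: bupropion 101/147 = 68.7%, counseling alone 1666/2953 = 56.4% → bupropion
Heavy smokers: bupropion 1195/3364 = 35.5%, counseling alone 69/290 = 23.8% → bupropion
Moderate smokers: bupropion 412/680 = 60.6%, counseling alone 351/680 = 51.6% → bupropion
Overall: bupropion 1708/4191 = 40.8%, counseling alone 2086/3923 = 53.2% → counseling alone
Bupropion wins each dependence group but counseling alone wins overall — the comparison reverses. Bupropion's participants skew toward heavy smokers, which has a lower base rate.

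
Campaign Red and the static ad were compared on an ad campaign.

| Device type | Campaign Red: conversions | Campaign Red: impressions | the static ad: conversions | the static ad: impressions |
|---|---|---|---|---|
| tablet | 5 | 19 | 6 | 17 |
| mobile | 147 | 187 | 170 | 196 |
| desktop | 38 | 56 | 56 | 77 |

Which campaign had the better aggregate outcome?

Tablet: Campaign Red 5/19 = 26.3%, the static ad 6/17 = 35.3% → the static ad
Mobile: Campaign Red 147/187 = 78.6%, the static ad 170/196 = 86.7% → the static ad
Desktop: Campaign Red 38/56 = 67.9%, the static ad 56/77 = 72.7% → the static ad
Overall: Campaign Red 190/262 = 72.5%, the static ad 232/290 = 80.0% → the static ad

the static ad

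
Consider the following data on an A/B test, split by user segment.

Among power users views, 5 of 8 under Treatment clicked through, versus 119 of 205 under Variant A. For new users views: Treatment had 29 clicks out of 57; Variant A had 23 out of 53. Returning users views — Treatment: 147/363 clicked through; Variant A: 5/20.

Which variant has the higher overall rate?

Power users: Treatment 5/8 = 62.5%, Variant A 119/205 = 58.0% → Treatment
New users: Treatment 29/57 = 50.9%, Variant A 23/53 = 43.4% → Treatment
Returning users: Treatment 147/363 = 40.5%, Variant A 5/20 = 25.0% → Treatment
Overall: Treatment 181/428 = 42.3%, Variant A 147/278 = 52.9% → Variant A
(Treatment wins every user group but Variant A wins overall — Treatment's views skew toward the low-rate returning users group.)

Variant A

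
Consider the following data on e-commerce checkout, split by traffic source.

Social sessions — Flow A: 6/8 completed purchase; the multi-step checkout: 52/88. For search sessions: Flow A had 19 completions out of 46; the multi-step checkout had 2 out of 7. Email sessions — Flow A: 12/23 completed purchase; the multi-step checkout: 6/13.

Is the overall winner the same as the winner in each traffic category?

No

Social: Flow A 6/8 = 75.0%, the multi-step checkout 52/88 = 59.1% → Flow A
Search: Flow A 19/46 = 41.3%, the multi-step checkout 2/7 = 28.6% → Flow A
Email: Flow A 12/23 = 52.2%, the multi-step checkout 6/13 = 46.2% → Flow A
Overall: Flow A 37/77 = 48.1%, the multi-step checkout 60/108 = 55.6% → the multi-step checkout
Flow A wins each traffic group but the multi-step checkout wins overall — the comparison reverses. Flow A's sessions skew toward search, which has a lower base rate.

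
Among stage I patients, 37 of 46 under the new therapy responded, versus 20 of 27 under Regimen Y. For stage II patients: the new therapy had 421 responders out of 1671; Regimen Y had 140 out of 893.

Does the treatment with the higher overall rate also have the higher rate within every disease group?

Stage I: the new therapy 37/46 = 80.4%, Regimen Y 20/27 = 74.1% → the new therapy
Stage II: the new therapy 421/1671 = 25.2%, Regimen Y 140/893 = 15.7% → the new therapy
Overall: the new therapy 458/1717 = 26.7%, Regimen Y 160/920 = 17.4% → the new therapy
The new therapy wins overall and in every disease group — no reversal.

Yes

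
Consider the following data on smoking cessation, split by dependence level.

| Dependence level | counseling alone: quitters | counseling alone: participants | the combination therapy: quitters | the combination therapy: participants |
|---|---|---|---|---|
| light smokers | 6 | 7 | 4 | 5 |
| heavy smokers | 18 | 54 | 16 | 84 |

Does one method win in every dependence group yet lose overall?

Light smokers: counseling alone 6/7 = 85.7%, the combination therapy 4/5 = 80.0% → counseling alone
Heavy smokers: counseling alone 18/54 = 33.3%, the combination therapy 16/84 = 19.0% → counseling alone
Overall: counseling alone 24/61 = 39.3%, the combination therapy 20/89 = 22.5% → counseling alone
Counseling alone wins overall and in every dependence group — no reversal.

No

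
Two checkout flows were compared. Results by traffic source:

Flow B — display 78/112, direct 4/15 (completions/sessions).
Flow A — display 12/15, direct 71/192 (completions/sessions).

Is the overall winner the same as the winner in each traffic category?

Display: Flow B 78/112 = 69.6%, Flow A 12/15 = 80.0% → Flow A
Direct: Flow B 4/15 = 26.7%, Flow A 71/192 = 37.0% → Flow A
Overall: Flow B 82/127 = 64.6%, Flow A 83/207 = 40.1% → Flow B
Flow A wins each traffic group but Flow B wins overall — the comparison reverses. Flow A's sessions skew toward direct, which has a lower base rate.

No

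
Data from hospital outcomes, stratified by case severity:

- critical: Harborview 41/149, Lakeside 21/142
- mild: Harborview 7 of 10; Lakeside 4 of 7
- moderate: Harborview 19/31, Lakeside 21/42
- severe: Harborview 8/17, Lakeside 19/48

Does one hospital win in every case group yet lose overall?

No

Critical: Harborview 41/149 = 27.5%, Lakeside 21/142 = 14.8% → Harborview
Mild: Harborview 7/10 = 70.0%, Lakeside 4/7 = 57.1% → Harborview
Moderate: Harborview 19/31 = 61.3%, Lakeside 21/42 = 50.0% → Harborview
Severe: Harborview 8/17 = 47.1%, Lakeside 19/48 = 39.6% → Harborview
Overall: Harborview 75/207 = 36.2%, Lakeside 65/239 = 27.2% → Harborview
Harborview wins overall and in every case group — no reversal.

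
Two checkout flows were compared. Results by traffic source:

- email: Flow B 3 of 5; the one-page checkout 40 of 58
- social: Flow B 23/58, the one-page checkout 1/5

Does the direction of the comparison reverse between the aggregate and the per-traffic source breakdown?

Email: Flow B 3/5 = 60.0%, the one-page checkout 40/58 = 69.0% → the one-page checkout
Social: Flow B 23/58 = 39.7%, the one-page checkout 1/5 = 20.0% → Flow B
Overall: Flow B 26/63 = 41.3%, the one-page checkout 41/63 = 65.1% → the one-page checkout
Neither sweeps: Flow B wins 1 of 2 groups, the one-page checkout wins 1. The one-page checkout wins overall but not every group — no Simpson reversal.

No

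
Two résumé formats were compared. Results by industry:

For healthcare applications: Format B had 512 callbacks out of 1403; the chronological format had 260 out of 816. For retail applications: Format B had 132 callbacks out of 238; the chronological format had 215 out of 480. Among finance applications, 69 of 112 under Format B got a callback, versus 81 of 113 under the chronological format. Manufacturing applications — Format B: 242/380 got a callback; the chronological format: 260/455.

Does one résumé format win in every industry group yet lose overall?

No

Healthcare: Format B 512/1403 = 36.5%, the chronological format 260/816 = 31.9% → Format B
Retail: Format B 132/238 = 55.5%, the chronological format 215/480 = 44.8% → Format B
Finance: Format B 69/112 = 61.6%, the chronological format 81/113 = 71.7% → the chronological format
Manufacturing: Format B 242/380 = 63.7%, the chronological format 260/455 = 57.1% → Format B
Overall: Format B 955/2133 = 44.8%, the chronological format 816/1864 = 43.8% → Format B
Neither sweeps: Format B wins 3 of 4 groups, the chronological format wins 1. Format B wins overall but not every group — no Simpson reversal.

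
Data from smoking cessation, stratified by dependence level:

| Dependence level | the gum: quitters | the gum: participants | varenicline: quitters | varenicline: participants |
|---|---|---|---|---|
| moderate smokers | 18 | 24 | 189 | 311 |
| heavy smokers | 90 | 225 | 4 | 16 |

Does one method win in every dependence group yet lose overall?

Yes

Moderate smokers: the gum 18/24 = 75.0%, varenicline 189/311 = 60.8% → the gum
Heavy smokers: the gum 90/225 = 40.0%, varenicline 4/16 = 25.0% → the gum
Overall: the gum 108/249 = 43.4%, varenicline 193/327 = 59.0% → varenicline
The gum wins each dependence group but varenicline wins overall — the comparison reverses. The gum's participants skew toward heavy smokers, which has a lower base rate.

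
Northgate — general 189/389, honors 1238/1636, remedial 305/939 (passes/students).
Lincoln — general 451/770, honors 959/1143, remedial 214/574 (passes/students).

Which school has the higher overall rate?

General: Northgate 189/389 = 48.6%, Lincoln 451/770 = 58.6% → Lincoln
Honors: Northgate 1238/1636 = 75.7%, Lincoln 959/1143 = 83.9% → Lincoln
Remedial: Northgate 305/939 = 32.5%, Lincoln 214/574 = 37.3% → Lincoln
Overall: Northgate 1732/2964 = 58.4%, Lincoln 1624/2487 = 65.3% → Lincoln

Lincoln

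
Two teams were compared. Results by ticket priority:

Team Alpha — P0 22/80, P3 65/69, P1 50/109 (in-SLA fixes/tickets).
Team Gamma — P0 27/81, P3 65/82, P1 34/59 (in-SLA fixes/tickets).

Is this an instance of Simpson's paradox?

No

P0: Team Alpha 22/80 = 27.5%, Team Gamma 27/81 = 33.3% → Team Gamma
P3: Team Alpha 65/69 = 94.2%, Team Gamma 65/82 = 79.3% → Team Alpha
P1: Team Alpha 50/109 = 45.9%, Team Gamma 34/59 = 57.6% → Team Gamma
Overall: Team Alpha 137/258 = 53.1%, Team Gamma 126/222 = 56.8% → Team Gamma
Neither sweeps: Team Alpha wins 1 of 3 groups, Team Gamma wins 2. Team Gamma wins overall but not every group — no Simpson reversal.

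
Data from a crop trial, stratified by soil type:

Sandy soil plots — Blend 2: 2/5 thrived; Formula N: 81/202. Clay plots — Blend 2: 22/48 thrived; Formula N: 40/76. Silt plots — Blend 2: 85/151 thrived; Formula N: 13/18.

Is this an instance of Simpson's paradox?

Yes

Sandy soil: Blend 2 2/5 = 40.0%, Formula N 81/202 = 40.1% → Formula N
Clay: Blend 2 22/48 = 45.8%, Formula N 40/76 = 52.6% → Formula N
Silt: Blend 2 85/151 = 56.3%, Formula N 13/18 = 72.2% → Formula N
Overall: Blend 2 109/204 = 53.4%, Formula N 134/296 = 45.3% → Blend 2
Formula N wins each soil group but Blend 2 wins overall — the comparison reverses. Formula N's plots skew toward sandy soil, which has a lower base rate.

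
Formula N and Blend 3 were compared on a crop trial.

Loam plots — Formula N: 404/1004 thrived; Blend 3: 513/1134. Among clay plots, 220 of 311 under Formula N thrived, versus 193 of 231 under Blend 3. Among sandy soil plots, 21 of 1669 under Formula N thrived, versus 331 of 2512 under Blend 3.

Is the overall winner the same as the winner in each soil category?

Loam: Formula N 404/1004 = 40.2%, Blend 3 513/1134 = 45.2% → Blend 3
Clay: Formula N 220/311 = 70.7%, Blend 3 193/231 = 83.5% → Blend 3
Sandy soil: Formula N 21/1669 = 1.3%, Blend 3 331/2512 = 13.2% → Blend 3
Overall: Formula N 645/2984 = 21.6%, Blend 3 1037/3877 = 26.7% → Blend 3
Blend 3 wins overall and in every soil group — no reversal.

Yes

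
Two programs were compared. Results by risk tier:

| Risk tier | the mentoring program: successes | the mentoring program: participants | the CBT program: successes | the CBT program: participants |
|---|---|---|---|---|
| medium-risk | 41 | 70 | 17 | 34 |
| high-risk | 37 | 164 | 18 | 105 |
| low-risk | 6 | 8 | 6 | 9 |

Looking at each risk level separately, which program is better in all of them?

the mentoring program

Medium-risk: the mentoring program 41/70 = 58.6%, the CBT program 17/34 = 50.0% → the mentoring program
High-risk: the mentoring program 37/164 = 22.6%, the CBT program 18/105 = 17.1% → the mentoring program
Low-risk: the mentoring program 6/8 = 75.0%, the CBT program 6/9 = 66.7% → the mentoring program
The mentoring program has the higher rate in all 3 groups.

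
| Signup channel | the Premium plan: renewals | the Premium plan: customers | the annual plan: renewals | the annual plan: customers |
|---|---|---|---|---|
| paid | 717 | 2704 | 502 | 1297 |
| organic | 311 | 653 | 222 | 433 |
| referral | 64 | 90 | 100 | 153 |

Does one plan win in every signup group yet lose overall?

No

Paid: the Premium plan 717/2704 = 26.5%, the annual plan 502/1297 = 38.7% → the annual plan
Organic: the Premium plan 311/653 = 47.6%, the annual plan 222/433 = 51.3% → the annual plan
Referral: the Premium plan 64/90 = 71.1%, the annual plan 100/153 = 65.4% → the Premium plan
Overall: the Premium plan 1092/3447 = 31.7%, the annual plan 824/1883 = 43.8% → the annual plan
Neither sweeps: the Premium plan wins 1 of 3 groups, the annual plan wins 2. The annual plan wins overall but not every group — no Simpson reversal.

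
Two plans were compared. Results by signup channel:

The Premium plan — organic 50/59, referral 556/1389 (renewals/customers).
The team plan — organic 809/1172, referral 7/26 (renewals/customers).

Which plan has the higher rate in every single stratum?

Organic: the Premium plan 50/59 = 84.7%, the team plan 809/1172 = 69.0% → the Premium plan
Referral: the Premium plan 556/1389 = 40.0%, the team plan 7/26 = 26.9% → the Premium plan
The Premium plan has the higher rate in both groups.

the Premium plan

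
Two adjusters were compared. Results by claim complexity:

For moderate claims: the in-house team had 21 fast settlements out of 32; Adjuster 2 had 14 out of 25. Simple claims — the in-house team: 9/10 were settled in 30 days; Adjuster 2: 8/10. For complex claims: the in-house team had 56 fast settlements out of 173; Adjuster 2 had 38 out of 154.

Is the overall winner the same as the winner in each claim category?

Moderate: the in-house team 21/32 = 65.6%, Adjuster 2 14/25 = 56.0% → the in-house team
Simple: the in-house team 9/10 = 90.0%, Adjuster 2 8/10 = 80.0% → the in-house team
Complex: the in-house team 56/173 = 32.4%, Adjuster 2 38/154 = 24.7% → the in-house team
Overall: the in-house team 86/215 = 40.0%, Adjuster 2 60/189 = 31.7% → the in-house team
The in-house team wins overall and in every claim group — no reversal.

Yes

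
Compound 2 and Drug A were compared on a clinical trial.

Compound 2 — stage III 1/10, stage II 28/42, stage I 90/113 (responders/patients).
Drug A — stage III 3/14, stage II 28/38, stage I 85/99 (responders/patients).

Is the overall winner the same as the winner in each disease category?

Yes

Stage III: Compound 2 1/10 = 10.0%, Drug A 3/14 = 21.4% → Drug A
Stage II: Compound 2 28/42 = 66.7%, Drug A 28/38 = 73.7% → Drug A
Stage I: Compound 2 90/113 = 79.6%, Drug A 85/99 = 85.9% → Drug A
Overall: Compound 2 119/165 = 72.1%, Drug A 116/151 = 76.8% → Drug A
Drug A wins overall and in every disease group — no reversal.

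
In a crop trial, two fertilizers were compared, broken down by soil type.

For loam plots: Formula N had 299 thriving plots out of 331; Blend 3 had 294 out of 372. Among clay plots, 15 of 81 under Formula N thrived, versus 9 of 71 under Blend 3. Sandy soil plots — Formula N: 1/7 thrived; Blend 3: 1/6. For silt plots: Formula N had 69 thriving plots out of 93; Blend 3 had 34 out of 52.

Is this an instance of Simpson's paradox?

Loam: Formula N 299/331 = 90.3%, Blend 3 294/372 = 79.0% → Formula N
Clay: Formula N 15/81 = 18.5%, Blend 3 9/71 = 12.7% → Formula N
Sandy soil: Formula N 1/7 = 14.3%, Blend 3 1/6 = 16.7% → Blend 3
Silt: Formula N 69/93 = 74.2%, Blend 3 34/52 = 65.4% → Formula N
Overall: Formula N 384/512 = 75.0%, Blend 3 338/501 = 67.5% → Formula N
Neither sweeps: Formula N wins 3 of 4 groups, Blend 3 wins 1. Formula N wins overall but not every group — no Simpson reversal.

No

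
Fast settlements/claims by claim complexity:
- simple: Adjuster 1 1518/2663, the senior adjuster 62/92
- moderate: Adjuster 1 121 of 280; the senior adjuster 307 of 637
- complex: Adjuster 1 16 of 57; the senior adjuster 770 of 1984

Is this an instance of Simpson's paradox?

Simple: Adjuster 1 1518/2663 = 57.0%, the senior adjuster 62/92 = 67.4% → the senior adjuster
Moderate: Adjuster 1 121/280 = 43.2%, the senior adjuster 307/637 = 48.2% → the senior adjuster
Complex: Adjuster 1 16/57 = 28.1%, the senior adjuster 770/1984 = 38.8% → the senior adjuster
Overall: Adjuster 1 1655/3000 = 55.2%, the senior adjuster 1139/2713 = 42.0% → Adjuster 1
The senior adjuster wins each claim group but Adjuster 1 wins overall — the comparison reverses. The senior adjuster's claims skew toward complex, which has a lower base rate.

Yes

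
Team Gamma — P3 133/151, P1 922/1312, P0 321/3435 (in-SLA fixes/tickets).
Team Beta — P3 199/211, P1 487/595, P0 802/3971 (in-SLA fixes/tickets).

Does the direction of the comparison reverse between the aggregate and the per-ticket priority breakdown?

P3: Team Gamma 133/151 = 88.1%, Team Beta 199/211 = 94.3% → Team Beta
P1: Team Gamma 922/1312 = 70.3%, Team Beta 487/595 = 81.8% → Team Beta
P0: Team Gamma 321/3435 = 9.3%, Team Beta 802/3971 = 20.2% → Team Beta
Overall: Team Gamma 1376/4898 = 28.1%, Team Beta 1488/4777 = 31.1% → Team Beta
Team Beta wins overall and in every ticket group — no reversal.

No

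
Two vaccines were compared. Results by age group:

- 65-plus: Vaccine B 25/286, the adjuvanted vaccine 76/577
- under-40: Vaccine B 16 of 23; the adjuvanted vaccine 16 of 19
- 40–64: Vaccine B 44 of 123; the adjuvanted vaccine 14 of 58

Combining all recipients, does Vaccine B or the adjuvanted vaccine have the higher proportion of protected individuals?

Vaccine B

65-plus: Vaccine B 25/286 = 8.7%, the adjuvanted vaccine 76/577 = 13.2% → the adjuvanted vaccine
Under-40: Vaccine B 16/23 = 69.6%, the adjuvanted vaccine 16/19 = 84.2% → the adjuvanted vaccine
40–64: Vaccine B 44/123 = 35.8%, the adjuvanted vaccine 14/58 = 24.1% → Vaccine B
Overall: Vaccine B 85/432 = 19.7%, the adjuvanted vaccine 106/654 = 16.2% → Vaccine B
(Neither sweeps every age group, but Vaccine B has the higher pooled rate.)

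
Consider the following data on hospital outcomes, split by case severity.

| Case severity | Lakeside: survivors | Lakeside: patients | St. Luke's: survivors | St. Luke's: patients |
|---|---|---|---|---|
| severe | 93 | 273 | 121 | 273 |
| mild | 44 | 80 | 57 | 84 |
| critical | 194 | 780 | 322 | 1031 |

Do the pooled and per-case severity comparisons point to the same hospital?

Yes

Severe: Lakeside 93/273 = 34.1%, St. Luke's 121/273 = 44.3% → St. Luke's
Mild: Lakeside 44/80 = 55.0%, St. Luke's 57/84 = 67.9% → St. Luke's
Critical: Lakeside 194/780 = 24.9%, St. Luke's 322/1031 = 31.2% → St. Luke's
Overall: Lakeside 331/1133 = 29.2%, St. Luke's 500/1388 = 36.0% → St. Luke's
St. Luke's wins overall and in every case group — no reversal.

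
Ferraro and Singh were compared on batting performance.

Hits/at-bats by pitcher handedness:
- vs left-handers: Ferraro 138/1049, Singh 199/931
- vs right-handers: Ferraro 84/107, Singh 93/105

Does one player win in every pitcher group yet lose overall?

Vs left-handers: Ferraro 138/1049 = 13.2%, Singh 199/931 = 21.4% → Singh
Vs right-handers: Ferraro 84/107 = 78.5%, Singh 93/105 = 88.6% → Singh
Overall: Ferraro 222/1156 = 19.2%, Singh 292/1036 = 28.2% → Singh
Singh wins overall and in every pitcher group — no reversal.

No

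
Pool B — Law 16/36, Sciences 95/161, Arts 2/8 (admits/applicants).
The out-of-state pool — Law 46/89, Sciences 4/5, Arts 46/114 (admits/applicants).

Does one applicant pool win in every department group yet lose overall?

Yes

Law: Pool B 16/36 = 44.4%, the out-of-state pool 46/89 = 51.7% → the out-of-state pool
Sciences: Pool B 95/161 = 59.0%, the out-of-state pool 4/5 = 80.0% → the out-of-state pool
Arts: Pool B 2/8 = 25.0%, the out-of-state pool 46/114 = 40.4% → the out-of-state pool
Overall: Pool B 113/205 = 55.1%, the out-of-state pool 96/208 = 46.2% → Pool B
The out-of-state pool wins each department group but Pool B wins overall — the comparison reverses. The out-of-state pool's applicants skew toward Arts, which has a lower base rate.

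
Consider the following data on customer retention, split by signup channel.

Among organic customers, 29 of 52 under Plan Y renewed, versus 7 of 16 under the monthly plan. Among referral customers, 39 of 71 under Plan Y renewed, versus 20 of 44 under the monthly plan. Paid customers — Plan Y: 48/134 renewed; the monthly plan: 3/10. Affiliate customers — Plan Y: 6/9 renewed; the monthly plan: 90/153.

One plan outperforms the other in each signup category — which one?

Plan Y

Organic: Plan Y 29/52 = 55.8%, the monthly plan 7/16 = 43.8% → Plan Y
Referral: Plan Y 39/71 = 54.9%, the monthly plan 20/44 = 45.5% → Plan Y
Paid: Plan Y 48/134 = 35.8%, the monthly plan 3/10 = 30.0% → Plan Y
Affiliate: Plan Y 6/9 = 66.7%, the monthly plan 90/153 = 58.8% → Plan Y
Plan Y has the higher rate in all 4 groups.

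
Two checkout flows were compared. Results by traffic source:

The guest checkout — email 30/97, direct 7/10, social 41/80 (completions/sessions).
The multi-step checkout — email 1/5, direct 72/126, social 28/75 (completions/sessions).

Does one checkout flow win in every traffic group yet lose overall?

Yes

Email: the guest checkout 30/97 = 30.9%, the multi-step checkout 1/5 = 20.0% → the guest checkout
Direct: the guest checkout 7/10 = 70.0%, the multi-step checkout 72/126 = 57.1% → the guest checkout
Social: the guest checkout 41/80 = 51.2%, the multi-step checkout 28/75 = 37.3% → the guest checkout
Overall: the guest checkout 78/187 = 41.7%, the multi-step checkout 101/206 = 49.0% → the multi-step checkout
The guest checkout wins each traffic group but the multi-step checkout wins overall — the comparison reverses. The guest checkout's sessions skew toward email, which has a lower base rate.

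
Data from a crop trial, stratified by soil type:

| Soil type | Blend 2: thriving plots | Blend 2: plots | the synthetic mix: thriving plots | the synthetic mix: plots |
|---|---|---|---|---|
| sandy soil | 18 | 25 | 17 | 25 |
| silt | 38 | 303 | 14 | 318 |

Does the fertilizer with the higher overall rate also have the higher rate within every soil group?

Sandy soil: Blend 2 18/25 = 72.0%, the synthetic mix 17/25 = 68.0% → Blend 2
Silt: Blend 2 38/303 = 12.5%, the synthetic mix 14/318 = 4.4% → Blend 2
Overall: Blend 2 56/328 = 17.1%, the synthetic mix 31/343 = 9.0% → Blend 2
Blend 2 wins overall and in every soil group — no reversal.

Yes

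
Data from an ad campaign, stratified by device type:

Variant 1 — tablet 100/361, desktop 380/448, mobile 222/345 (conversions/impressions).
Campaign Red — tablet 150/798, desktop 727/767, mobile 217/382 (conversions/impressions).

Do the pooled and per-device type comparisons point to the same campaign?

Tablet: Variant 1 100/361 = 27.7%, Campaign Red 150/798 = 18.8% → Variant 1
Desktop: Variant 1 380/448 = 84.8%, Campaign Red 727/767 = 94.8% → Campaign Red
Mobile: Variant 1 222/345 = 64.3%, Campaign Red 217/382 = 56.8% → Variant 1
Overall: Variant 1 702/1154 = 60.8%, Campaign Red 1094/1947 = 56.2% → Variant 1
Neither sweeps: Variant 1 wins 2 of 3 groups, Campaign Red wins 1. Variant 1 wins overall but not every group — no Simpson reversal.

No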